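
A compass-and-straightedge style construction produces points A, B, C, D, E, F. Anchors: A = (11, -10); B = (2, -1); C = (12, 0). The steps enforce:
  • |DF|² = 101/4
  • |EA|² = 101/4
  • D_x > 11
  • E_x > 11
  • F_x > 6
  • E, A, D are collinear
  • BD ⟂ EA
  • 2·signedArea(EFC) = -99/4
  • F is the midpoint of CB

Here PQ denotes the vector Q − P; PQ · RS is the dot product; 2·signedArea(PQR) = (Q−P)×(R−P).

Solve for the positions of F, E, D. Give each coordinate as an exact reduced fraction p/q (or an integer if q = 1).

1. F_x = 7  [F is the midpoint of CB]
2. F_y = -1/2  [F is the midpoint of CB]
   → F = (7, -1/2)
3. E_x = 23/2  [line -1/2·x + 5·y + 123/4 = 0 ∩ |EA|² = 101/4]
4. E_y = -5  [line -1/2·x + 5·y + 123/4 = 0 ∩ |EA|² = 101/4]
   → E = (23/2, -5)
5. D_x = 1192/101  [E, A, D are collinear ∩ BD ⟂ EA]
6. D_y = -200/101  [E, A, D are collinear ∩ BD ⟂ EA]
   → D = (1192/101, -200/101)

D = (1192/101, -200/101)
E = (23/2, -5)
F = (7, -1/2)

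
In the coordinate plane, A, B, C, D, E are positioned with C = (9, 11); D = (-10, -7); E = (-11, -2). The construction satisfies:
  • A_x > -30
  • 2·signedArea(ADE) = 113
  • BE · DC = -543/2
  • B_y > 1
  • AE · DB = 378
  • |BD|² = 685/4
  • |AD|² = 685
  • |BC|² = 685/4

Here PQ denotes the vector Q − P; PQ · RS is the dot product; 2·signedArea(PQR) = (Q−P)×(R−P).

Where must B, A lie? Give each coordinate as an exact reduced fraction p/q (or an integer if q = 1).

1. B_x = -1/2  [line -19·x + -18·y + 53/2 = 0 ∩ |BC|² = 685/4]
2. B_y = 2  [line -19·x + -18·y + 53/2 = 0 ∩ |BC|² = 685/4]
   → B = (-1/2, 2)
3. A_x = -29  [2·signedArea(ADE) = 113 ∩ AE · DB = 378]
4. A_y = -25  [2·signedArea(ADE) = 113 ∩ AE · DB = 378]
   → A = (-29, -25)

A = (-29, -25)
B = (-1/2, 2)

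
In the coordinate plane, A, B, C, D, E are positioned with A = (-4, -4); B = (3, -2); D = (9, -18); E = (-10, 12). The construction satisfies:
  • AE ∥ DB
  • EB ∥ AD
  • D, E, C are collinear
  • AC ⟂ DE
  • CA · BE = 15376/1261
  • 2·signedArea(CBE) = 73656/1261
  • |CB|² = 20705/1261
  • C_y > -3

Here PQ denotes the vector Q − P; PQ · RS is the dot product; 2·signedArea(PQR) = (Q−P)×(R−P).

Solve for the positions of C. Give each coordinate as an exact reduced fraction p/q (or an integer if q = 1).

C = (-1324/1261, -2688/1261)

1. C_x = -1324/1261  [D, E, C are collinear ∩ AC ⟂ DE]
2. C_y = -2688/1261  [D, E, C are collinear ∩ AC ⟂ DE]
   → C = (-1324/1261, -2688/1261)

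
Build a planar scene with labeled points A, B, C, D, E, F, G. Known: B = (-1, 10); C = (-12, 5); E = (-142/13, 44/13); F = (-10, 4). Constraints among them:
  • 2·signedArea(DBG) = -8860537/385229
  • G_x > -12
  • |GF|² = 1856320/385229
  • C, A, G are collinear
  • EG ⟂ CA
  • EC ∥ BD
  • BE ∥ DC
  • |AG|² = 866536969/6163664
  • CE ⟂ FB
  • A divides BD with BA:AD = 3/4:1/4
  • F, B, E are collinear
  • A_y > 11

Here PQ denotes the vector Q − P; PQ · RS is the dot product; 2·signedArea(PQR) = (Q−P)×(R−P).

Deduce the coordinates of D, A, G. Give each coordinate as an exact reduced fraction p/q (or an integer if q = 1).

A = (-47/26, 583/52)
D = (-27/13, 151/13)
G = (-4596778/385229, 1941972/385229)

1. D_x = -27/13  [BE ∥ DC ∩ EC ∥ BD]
2. D_y = 151/13  [BE ∥ DC ∩ EC ∥ BD]
   → D = (-27/13, 151/13)
3. A_x = -47/26  [A divides BD with BA:AD = 3/4:1/4]
4. A_y = 583/52  [A divides BD with BA:AD = 3/4:1/4]
   → A = (-47/26, 583/52)
5. G_x = -4596778/385229  [C, A, G are collinear ∩ EG ⟂ CA]
6. G_y = 1941972/385229  [C, A, G are collinear ∩ EG ⟂ CA]
   → G = (-4596778/385229, 1941972/385229)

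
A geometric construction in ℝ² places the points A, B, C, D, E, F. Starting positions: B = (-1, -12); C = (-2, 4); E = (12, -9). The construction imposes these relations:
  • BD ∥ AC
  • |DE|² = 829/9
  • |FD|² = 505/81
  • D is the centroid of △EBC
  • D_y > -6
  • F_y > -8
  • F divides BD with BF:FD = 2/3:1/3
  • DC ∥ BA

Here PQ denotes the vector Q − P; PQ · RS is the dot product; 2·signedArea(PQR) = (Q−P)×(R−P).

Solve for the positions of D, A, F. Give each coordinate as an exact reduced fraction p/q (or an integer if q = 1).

1. D_x = 3  [D is the centroid of △EBC]
2. D_y = -17/3  [D is the centroid of △EBC]
   → D = (3, -17/3)
3. A_x = -6  [BD ∥ AC ∩ DC ∥ BA]
4. A_y = -7/3  [BD ∥ AC ∩ DC ∥ BA]
   → A = (-6, -7/3)
5. F_x = 5/3  [F divides BD with BF:FD = 2/3:1/3]
6. F_y = -70/9  [F divides BD with BF:FD = 2/3:1/3]
   → F = (5/3, -70/9)

A = (-6, -7/3)
D = (3, -17/3)
F = (5/3, -70/9)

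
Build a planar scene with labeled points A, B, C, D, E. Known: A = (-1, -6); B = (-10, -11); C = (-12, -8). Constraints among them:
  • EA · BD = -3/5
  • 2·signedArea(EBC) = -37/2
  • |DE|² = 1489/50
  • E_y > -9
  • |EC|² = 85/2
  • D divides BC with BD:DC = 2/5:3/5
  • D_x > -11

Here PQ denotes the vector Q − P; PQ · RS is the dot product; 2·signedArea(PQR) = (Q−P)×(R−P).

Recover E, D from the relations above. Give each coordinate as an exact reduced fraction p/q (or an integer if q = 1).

1. D_x = -54/5  [D divides BC with BD:DC = 2/5:3/5]
2. D_y = -49/5  [D divides BC with BD:DC = 2/5:3/5]
   → D = (-54/5, -49/5)
3. E_x = -11/2  [2·signedArea(EBC) = -37/2 ∩ EA · BD = -3/5]
4. E_y = -17/2  [2·signedArea(EBC) = -37/2 ∩ EA · BD = -3/5]
   → E = (-11/2, -17/2)

D = (-54/5, -49/5)
E = (-11/2, -17/2)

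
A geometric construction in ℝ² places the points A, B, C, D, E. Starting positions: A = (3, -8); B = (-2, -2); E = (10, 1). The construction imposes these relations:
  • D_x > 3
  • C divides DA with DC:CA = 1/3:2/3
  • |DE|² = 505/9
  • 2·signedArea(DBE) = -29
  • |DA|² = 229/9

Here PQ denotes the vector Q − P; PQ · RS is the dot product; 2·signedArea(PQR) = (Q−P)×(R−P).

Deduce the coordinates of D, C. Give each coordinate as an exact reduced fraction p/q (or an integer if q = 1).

C = (31/9, -14/3)
D = (11/3, -3)

1. D_x = 11/3  [line -3·x + 12·y + 47 = 0 ∩ |DA|² = 229/9]
2. D_y = -3  [line -3·x + 12·y + 47 = 0 ∩ |DA|² = 229/9]
   → D = (11/3, -3)
3. C_x = 31/9  [C divides DA with DC:CA = 1/3:2/3]
4. C_y = -14/3  [C divides DA with DC:CA = 1/3:2/3]
   → C = (31/9, -14/3)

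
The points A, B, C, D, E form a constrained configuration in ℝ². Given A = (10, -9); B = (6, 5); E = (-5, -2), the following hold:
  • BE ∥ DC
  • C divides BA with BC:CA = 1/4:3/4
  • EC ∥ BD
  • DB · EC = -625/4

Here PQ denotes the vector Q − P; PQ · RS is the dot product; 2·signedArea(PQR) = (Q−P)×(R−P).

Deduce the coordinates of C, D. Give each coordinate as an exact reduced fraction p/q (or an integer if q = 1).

C = (7, 3/2)
D = (18, 17/2)

1. C_x = 7  [C divides BA with BC:CA = 1/4:3/4]
2. C_y = 3/2  [C divides BA with BC:CA = 1/4:3/4]
   → C = (7, 3/2)
3. D_x = 18  [BE ∥ DC ∩ EC ∥ BD]
4. D_y = 17/2  [BE ∥ DC ∩ EC ∥ BD]
   → D = (18, 17/2)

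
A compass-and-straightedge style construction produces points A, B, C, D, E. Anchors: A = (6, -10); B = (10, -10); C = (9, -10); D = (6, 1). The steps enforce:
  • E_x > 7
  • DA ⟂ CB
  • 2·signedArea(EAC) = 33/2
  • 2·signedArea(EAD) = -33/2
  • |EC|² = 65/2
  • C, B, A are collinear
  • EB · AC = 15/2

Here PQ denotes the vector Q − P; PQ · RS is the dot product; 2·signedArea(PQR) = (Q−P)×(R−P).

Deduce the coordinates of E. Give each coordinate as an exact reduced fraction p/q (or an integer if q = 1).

E = (15/2, -9/2)

1. E_x = 15/2  [2·signedArea(EAC) = 33/2 ∩ EB · AC = 15/2]
2. E_y = -9/2  [2·signedArea(EAC) = 33/2 ∩ EB · AC = 15/2]
   → E = (15/2, -9/2)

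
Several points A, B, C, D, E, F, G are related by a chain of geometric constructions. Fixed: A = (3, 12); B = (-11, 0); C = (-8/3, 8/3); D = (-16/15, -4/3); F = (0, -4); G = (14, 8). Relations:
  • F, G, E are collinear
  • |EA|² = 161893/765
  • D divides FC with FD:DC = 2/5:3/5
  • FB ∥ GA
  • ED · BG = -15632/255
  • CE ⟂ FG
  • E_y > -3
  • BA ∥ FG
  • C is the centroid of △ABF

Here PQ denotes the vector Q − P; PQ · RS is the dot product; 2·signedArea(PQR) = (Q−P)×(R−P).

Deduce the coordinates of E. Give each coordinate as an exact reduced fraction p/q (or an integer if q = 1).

1. E_x = 448/255  [F, G, E are collinear ∩ CE ⟂ FG]
2. E_y = -212/85  [F, G, E are collinear ∩ CE ⟂ FG]
   → E = (448/255, -212/85)

E = (448/255, -212/85)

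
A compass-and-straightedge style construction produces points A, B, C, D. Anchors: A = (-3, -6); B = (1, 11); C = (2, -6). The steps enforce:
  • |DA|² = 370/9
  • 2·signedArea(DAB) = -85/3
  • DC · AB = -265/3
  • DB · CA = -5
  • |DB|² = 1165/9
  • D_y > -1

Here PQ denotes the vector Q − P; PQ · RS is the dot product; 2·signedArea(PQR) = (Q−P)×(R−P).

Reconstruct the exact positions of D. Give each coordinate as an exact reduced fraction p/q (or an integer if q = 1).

D = (0, -1/3)

1. D_x = 0  [DC · AB = -265/3 ∩ 2·signedArea(DAB) = -85/3]
2. D_y = -1/3  [DC · AB = -265/3 ∩ 2·signedArea(DAB) = -85/3]
   → D = (0, -1/3)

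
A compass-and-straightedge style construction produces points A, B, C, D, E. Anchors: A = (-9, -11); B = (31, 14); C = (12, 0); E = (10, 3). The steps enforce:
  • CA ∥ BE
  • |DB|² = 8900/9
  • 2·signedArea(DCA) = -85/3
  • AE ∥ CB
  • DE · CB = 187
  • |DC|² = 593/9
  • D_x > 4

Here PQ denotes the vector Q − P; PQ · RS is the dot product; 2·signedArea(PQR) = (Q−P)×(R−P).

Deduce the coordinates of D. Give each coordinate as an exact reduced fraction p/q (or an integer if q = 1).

1. D_x = 13/3  [2·signedArea(DCA) = -85/3 ∩ DE · CB = 187]
2. D_y = -8/3  [2·signedArea(DCA) = -85/3 ∩ DE · CB = 187]
   → D = (13/3, -8/3)

D = (13/3, -8/3)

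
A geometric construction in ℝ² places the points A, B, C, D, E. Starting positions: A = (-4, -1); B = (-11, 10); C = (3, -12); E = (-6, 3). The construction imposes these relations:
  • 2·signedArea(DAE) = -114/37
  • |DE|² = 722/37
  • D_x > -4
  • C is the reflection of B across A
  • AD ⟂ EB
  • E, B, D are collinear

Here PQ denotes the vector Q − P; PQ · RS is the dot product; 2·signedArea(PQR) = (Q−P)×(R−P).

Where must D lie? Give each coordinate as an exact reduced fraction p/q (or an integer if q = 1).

1. D_x = -127/37  [E, B, D are collinear ∩ AD ⟂ EB]
2. D_y = -22/37  [E, B, D are collinear ∩ AD ⟂ EB]
   → D = (-127/37, -22/37)

D = (-127/37, -22/37)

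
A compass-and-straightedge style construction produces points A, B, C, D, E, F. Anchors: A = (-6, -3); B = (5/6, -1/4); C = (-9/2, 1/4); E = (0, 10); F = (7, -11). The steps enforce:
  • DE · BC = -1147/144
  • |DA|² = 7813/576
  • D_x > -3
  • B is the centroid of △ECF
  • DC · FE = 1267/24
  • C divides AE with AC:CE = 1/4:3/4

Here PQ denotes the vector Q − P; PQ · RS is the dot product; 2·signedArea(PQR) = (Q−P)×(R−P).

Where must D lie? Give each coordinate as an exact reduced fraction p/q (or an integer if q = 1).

1. D_x = -31/12  [DC · FE = 1267/24 ∩ DE · BC = -1147/144]
2. D_y = -13/8  [DC · FE = 1267/24 ∩ DE · BC = -1147/144]
   → D = (-31/12, -13/8)

D = (-31/12, -13/8)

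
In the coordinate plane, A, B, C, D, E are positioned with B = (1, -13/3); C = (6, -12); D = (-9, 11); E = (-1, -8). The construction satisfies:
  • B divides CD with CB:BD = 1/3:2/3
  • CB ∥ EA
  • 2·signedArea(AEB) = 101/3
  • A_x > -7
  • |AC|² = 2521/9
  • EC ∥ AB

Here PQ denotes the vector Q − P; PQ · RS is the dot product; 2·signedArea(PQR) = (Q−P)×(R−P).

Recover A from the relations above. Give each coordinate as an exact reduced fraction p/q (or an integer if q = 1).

A = (-6, -1/3)

1. A_x = -6  [EC ∥ AB ∩ CB ∥ EA]
2. A_y = -1/3  [EC ∥ AB ∩ CB ∥ EA]
   → A = (-6, -1/3)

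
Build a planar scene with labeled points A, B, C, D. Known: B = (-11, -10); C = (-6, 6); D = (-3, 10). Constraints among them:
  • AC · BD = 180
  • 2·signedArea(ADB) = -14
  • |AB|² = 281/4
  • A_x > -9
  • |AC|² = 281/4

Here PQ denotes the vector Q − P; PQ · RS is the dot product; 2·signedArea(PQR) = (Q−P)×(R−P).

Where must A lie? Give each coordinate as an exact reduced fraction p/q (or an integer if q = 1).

1. A_x = -17/2  [AC · BD = 180 ∩ 2·signedArea(ADB) = -14]
2. A_y = -2  [AC · BD = 180 ∩ 2·signedArea(ADB) = -14]
   → A = (-17/2, -2)

A = (-17/2, -2)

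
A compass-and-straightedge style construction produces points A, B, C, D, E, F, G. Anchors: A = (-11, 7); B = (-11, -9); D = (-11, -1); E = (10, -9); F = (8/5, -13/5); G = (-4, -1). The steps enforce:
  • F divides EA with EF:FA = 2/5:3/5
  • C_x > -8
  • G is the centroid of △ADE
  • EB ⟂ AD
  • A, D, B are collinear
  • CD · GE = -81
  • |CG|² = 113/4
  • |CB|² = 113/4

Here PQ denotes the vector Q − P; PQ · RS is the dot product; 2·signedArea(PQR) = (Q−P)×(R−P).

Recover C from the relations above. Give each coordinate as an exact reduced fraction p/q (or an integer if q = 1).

1. C_x = -15/2  [line -14·x + 8·y + -65 = 0 ∩ |CB|² = 113/4]
2. C_y = -5  [line -14·x + 8·y + -65 = 0 ∩ |CB|² = 113/4]
   → C = (-15/2, -5)

C = (-15/2, -5)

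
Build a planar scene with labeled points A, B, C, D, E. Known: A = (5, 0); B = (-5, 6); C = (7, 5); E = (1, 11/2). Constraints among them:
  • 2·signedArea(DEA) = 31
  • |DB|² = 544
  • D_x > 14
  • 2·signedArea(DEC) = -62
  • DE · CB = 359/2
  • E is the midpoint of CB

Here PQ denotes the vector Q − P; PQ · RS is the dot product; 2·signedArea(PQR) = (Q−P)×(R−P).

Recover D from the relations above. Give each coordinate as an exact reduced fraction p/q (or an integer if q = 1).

D = (15, -6)

1. D_x = 15  [2·signedArea(DEC) = -62 ∩ DE · CB = 359/2]
2. D_y = -6  [2·signedArea(DEC) = -62 ∩ DE · CB = 359/2]
   → D = (15, -6)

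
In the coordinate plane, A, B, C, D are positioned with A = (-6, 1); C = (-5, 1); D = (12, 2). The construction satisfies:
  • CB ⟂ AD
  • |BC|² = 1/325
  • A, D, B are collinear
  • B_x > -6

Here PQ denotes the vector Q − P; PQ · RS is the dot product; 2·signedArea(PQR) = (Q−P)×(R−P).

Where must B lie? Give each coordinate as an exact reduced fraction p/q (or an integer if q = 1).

1. B_x = -1626/325  [A, D, B are collinear ∩ CB ⟂ AD]
2. B_y = 343/325  [A, D, B are collinear ∩ CB ⟂ AD]
   → B = (-1626/325, 343/325)

B = (-1626/325, 343/325)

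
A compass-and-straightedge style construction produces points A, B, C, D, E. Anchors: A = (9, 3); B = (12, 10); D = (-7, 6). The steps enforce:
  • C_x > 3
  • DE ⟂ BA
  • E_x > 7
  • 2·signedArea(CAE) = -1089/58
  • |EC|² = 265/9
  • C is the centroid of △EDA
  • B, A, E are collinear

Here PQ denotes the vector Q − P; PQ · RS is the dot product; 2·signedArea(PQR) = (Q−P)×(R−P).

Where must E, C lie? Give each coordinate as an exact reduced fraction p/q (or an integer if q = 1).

1. E_x = 441/58  [B, A, E are collinear ∩ DE ⟂ BA]
2. E_y = -15/58  [B, A, E are collinear ∩ DE ⟂ BA]
   → E = (441/58, -15/58)
3. C_x = 557/174  [C is the centroid of △EDA]
4. C_y = 169/58  [C is the centroid of △EDA]
   → C = (557/174, 169/58)

C = (557/174, 169/58)
E = (441/58, -15/58)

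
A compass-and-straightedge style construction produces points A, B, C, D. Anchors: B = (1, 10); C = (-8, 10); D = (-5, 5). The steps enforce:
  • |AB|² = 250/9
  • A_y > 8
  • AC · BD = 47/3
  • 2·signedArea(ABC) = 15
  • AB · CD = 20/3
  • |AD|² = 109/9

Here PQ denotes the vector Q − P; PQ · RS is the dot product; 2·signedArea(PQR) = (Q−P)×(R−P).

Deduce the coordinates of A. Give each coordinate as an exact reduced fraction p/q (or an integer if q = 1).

1. A_x = -4  [2·signedArea(ABC) = 15 ∩ AB · CD = 20/3]
2. A_y = 25/3  [2·signedArea(ABC) = 15 ∩ AB · CD = 20/3]
   → A = (-4, 25/3)

A = (-4, 25/3)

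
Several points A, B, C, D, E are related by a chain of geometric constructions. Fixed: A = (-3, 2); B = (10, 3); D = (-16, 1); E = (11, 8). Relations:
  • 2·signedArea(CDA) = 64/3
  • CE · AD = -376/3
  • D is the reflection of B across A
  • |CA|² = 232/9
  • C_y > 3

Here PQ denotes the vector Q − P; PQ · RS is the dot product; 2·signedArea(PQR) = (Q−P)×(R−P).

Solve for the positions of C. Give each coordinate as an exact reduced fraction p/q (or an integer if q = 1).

C = (5/3, 4)

1. C_x = 5/3  [2·signedArea(CDA) = 64/3 ∩ CE · AD = -376/3]
2. C_y = 4  [2·signedArea(CDA) = 64/3 ∩ CE · AD = -376/3]
   → C = (5/3, 4)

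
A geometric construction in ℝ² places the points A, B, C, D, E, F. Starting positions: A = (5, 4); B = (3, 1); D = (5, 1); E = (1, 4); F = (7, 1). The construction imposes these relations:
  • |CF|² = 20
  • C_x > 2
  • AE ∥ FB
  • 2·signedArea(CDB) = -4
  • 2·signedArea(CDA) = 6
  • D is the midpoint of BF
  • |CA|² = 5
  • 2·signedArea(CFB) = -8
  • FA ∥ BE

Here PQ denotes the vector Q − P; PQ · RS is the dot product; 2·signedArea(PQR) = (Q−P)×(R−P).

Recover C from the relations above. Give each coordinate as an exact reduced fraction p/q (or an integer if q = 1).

C = (3, 3)

1. C_x = 3  [2·signedArea(CDB) = -4 ∩ 2·signedArea(CDA) = 6]
2. C_y = 3  [2·signedArea(CDB) = -4 ∩ 2·signedArea(CDA) = 6]
   → C = (3, 3)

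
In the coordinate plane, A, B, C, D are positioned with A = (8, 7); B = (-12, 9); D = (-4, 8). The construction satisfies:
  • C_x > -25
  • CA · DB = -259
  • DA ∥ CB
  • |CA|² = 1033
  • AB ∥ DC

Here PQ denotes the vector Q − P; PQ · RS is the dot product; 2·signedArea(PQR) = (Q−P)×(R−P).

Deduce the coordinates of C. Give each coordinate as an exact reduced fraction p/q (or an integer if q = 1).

C = (-24, 10)

1. C_x = -24  [DA ∥ CB ∩ AB ∥ DC]
2. C_y = 10  [DA ∥ CB ∩ AB ∥ DC]
   → C = (-24, 10)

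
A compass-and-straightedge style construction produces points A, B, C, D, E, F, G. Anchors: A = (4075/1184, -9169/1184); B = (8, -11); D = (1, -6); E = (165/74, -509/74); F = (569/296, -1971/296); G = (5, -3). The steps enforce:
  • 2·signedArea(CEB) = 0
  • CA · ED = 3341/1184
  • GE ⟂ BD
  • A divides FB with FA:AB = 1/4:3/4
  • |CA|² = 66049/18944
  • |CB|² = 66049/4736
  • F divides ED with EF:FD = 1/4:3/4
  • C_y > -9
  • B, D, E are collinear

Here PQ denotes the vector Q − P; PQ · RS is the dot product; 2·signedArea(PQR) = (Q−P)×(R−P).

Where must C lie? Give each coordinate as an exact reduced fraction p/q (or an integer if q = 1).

1. C_x = 2937/592  [2·signedArea(CEB) = 0 ∩ CA · ED = 3341/1184]
2. C_y = -5227/592  [2·signedArea(CEB) = 0 ∩ CA · ED = 3341/1184]
   → C = (2937/592, -5227/592)

C = (2937/592, -5227/592)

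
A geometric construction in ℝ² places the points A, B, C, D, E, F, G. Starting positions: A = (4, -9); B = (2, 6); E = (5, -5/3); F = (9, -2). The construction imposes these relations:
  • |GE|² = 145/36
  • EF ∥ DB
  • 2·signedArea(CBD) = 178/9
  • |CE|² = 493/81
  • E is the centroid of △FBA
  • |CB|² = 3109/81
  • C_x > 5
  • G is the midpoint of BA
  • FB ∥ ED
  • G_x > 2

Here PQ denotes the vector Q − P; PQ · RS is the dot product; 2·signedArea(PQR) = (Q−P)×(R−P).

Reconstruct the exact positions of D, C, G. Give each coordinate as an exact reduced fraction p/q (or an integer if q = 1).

C = (16/3, 7/9)
D = (-2, 19/3)
G = (3, -3/2)

1. D_x = -2  [EF ∥ DB ∩ FB ∥ ED]
2. D_y = 19/3  [EF ∥ DB ∩ FB ∥ ED]
   → D = (-2, 19/3)
3. C_x = 16/3  [line -1/3·x + -4·y + 44/9 = 0 ∩ |CB|² = 3109/81]
4. C_y = 7/9  [line -1/3·x + -4·y + 44/9 = 0 ∩ |CB|² = 3109/81]
   → C = (16/3, 7/9)
5. G_x = 3  [G is the midpoint of BA]
6. G_y = -3/2  [G is the midpoint of BA]
   → G = (3, -3/2)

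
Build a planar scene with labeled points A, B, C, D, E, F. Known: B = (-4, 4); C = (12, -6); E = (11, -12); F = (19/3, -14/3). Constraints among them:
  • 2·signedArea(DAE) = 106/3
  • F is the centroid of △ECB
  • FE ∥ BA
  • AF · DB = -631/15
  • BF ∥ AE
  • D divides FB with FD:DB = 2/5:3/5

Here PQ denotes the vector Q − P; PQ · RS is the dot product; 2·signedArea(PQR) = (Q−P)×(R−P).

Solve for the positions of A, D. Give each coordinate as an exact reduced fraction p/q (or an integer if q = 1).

A = (2/3, -10/3)
D = (11/5, -6/5)

1. A_x = 2/3  [BF ∥ AE ∩ FE ∥ BA]
2. A_y = -10/3  [BF ∥ AE ∩ FE ∥ BA]
   → A = (2/3, -10/3)
3. D_x = 11/5  [D divides FB with FD:DB = 2/5:3/5]
4. D_y = -6/5  [D divides FB with FD:DB = 2/5:3/5]
   → D = (11/5, -6/5)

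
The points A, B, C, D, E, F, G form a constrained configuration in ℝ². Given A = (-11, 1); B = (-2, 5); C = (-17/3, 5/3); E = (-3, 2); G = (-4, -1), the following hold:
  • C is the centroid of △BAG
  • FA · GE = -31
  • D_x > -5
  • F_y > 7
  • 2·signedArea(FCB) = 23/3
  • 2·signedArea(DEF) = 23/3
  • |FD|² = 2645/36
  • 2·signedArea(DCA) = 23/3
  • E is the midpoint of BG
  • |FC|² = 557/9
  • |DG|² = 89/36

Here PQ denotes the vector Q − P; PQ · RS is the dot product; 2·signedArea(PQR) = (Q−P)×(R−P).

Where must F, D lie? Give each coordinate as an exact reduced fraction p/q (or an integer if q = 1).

1. F_x = -1  [2·signedArea(FCB) = 23/3 ∩ FA · GE = -31]
2. F_y = 8  [2·signedArea(FCB) = 23/3 ∩ FA · GE = -31]
   → F = (-1, 8)
3. D_x = -29/6  [2·signedArea(DEF) = 23/3 ∩ 2·signedArea(DCA) = 23/3]
4. D_y = 1/3  [2·signedArea(DEF) = 23/3 ∩ 2·signedArea(DCA) = 23/3]
   → D = (-29/6, 1/3)

D = (-29/6, 1/3)
F = (-1, 8)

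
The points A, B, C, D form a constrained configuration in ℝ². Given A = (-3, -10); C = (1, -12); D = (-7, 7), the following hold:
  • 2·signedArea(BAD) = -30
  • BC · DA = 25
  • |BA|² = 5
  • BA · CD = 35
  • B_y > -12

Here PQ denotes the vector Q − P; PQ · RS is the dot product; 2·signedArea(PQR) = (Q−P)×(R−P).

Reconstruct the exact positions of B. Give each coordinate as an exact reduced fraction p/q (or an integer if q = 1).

1. B_x = -1  [2·signedArea(BAD) = -30 ∩ BA · CD = 35]
2. B_y = -11  [2·signedArea(BAD) = -30 ∩ BA · CD = 35]
   → B = (-1, -11)

B = (-1, -11)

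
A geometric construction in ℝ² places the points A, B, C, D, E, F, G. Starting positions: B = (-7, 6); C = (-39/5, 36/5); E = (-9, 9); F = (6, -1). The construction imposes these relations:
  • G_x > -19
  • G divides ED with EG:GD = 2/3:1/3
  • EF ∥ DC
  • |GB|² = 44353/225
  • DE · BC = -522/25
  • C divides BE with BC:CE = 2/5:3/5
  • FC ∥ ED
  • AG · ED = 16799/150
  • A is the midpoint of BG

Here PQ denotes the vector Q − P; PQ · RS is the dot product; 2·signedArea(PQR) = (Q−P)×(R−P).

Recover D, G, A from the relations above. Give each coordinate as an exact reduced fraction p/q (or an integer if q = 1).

1. D_x = -114/5  [EF ∥ DC ∩ FC ∥ ED]
2. D_y = 86/5  [EF ∥ DC ∩ FC ∥ ED]
   → D = (-114/5, 86/5)
3. G_x = -91/5  [G divides ED with EG:GD = 2/3:1/3]
4. G_y = 217/15  [G divides ED with EG:GD = 2/3:1/3]
   → G = (-91/5, 217/15)
5. A_x = -63/5  [A is the midpoint of BG]
6. A_y = 307/30  [A is the midpoint of BG]
   → A = (-63/5, 307/30)

A = (-63/5, 307/30)
D = (-114/5, 86/5)
G = (-91/5, 217/15)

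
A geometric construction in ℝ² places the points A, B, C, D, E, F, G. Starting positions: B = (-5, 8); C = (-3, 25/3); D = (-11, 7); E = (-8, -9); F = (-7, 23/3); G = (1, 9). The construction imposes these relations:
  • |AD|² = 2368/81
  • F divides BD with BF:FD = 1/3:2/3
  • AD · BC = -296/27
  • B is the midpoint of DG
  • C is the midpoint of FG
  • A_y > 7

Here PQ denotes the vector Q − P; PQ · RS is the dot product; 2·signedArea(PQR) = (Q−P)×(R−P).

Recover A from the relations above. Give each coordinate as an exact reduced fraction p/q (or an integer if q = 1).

1. A_x = -17/3  [line -2·x + -1/3·y + -235/27 = 0 ∩ |AD|² = 2368/81]
2. A_y = 71/9  [line -2·x + -1/3·y + -235/27 = 0 ∩ |AD|² = 2368/81]
   → A = (-17/3, 71/9)

A = (-17/3, 71/9)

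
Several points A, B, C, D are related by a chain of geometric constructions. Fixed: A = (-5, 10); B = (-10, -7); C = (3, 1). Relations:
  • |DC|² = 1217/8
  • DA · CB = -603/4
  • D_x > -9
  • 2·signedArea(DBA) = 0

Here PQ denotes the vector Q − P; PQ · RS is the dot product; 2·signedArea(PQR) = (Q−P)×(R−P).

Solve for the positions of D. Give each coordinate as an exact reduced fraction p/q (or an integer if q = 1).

D = (-35/4, -11/4)

1. D_x = -35/4  [2·signedArea(DBA) = 0 ∩ DA · CB = -603/4]
2. D_y = -11/4  [2·signedArea(DBA) = 0 ∩ DA · CB = -603/4]
   → D = (-35/4, -11/4)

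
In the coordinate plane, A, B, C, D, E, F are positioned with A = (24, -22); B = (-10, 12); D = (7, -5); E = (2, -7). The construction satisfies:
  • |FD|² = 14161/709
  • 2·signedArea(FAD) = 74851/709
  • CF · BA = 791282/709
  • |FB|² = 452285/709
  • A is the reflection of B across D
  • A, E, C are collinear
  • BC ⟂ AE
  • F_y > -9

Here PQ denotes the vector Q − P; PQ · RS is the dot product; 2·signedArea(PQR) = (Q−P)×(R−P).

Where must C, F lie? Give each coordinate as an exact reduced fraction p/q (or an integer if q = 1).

1. C_x = -10660/709  [A, E, C are collinear ∩ BC ⟂ AE]
2. C_y = 3272/709  [A, E, C are collinear ∩ BC ⟂ AE]
   → C = (-10660/709, 3272/709)
3. F_x = 3178/709  [2·signedArea(FAD) = 74851/709 ∩ CF · BA = 791282/709]
4. F_y = -6163/709  [2·signedArea(FAD) = 74851/709 ∩ CF · BA = 791282/709]
   → F = (3178/709, -6163/709)

C = (-10660/709, 3272/709)
F = (3178/709, -6163/709)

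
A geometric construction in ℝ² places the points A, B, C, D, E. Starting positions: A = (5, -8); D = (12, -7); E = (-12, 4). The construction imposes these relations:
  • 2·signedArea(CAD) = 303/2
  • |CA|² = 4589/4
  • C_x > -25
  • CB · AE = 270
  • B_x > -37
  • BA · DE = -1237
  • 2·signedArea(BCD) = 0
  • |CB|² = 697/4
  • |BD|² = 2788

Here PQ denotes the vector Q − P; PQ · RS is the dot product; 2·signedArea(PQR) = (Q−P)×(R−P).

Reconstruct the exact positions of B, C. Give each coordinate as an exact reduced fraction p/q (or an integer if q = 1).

B = (-36, 15)
C = (-24, 19/2)

1. B_x = -36  [line 24·x + -11·y + 1029 = 0 ∩ |BD|² = 2788]
2. B_y = 15  [line 24·x + -11·y + 1029 = 0 ∩ |BD|² = 2788]
   → B = (-36, 15)
3. C_x = -24  [2·signedArea(BCD) = 0 ∩ 2·signedArea(CAD) = 303/2]
4. C_y = 19/2  [2·signedArea(BCD) = 0 ∩ 2·signedArea(CAD) = 303/2]
   → C = (-24, 19/2)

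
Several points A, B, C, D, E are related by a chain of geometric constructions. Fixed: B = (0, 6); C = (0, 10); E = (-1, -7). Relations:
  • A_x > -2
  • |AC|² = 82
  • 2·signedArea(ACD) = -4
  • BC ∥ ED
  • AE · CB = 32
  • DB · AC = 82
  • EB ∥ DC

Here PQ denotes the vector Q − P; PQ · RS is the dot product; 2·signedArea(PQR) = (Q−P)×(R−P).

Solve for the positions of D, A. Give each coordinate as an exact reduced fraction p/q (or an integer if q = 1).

1. D_x = -1  [EB ∥ DC ∩ BC ∥ ED]
2. D_y = -3  [EB ∥ DC ∩ BC ∥ ED]
   → D = (-1, -3)
3. A_x = -1  [2·signedArea(ACD) = -4 ∩ DB · AC = 82]
4. A_y = 1  [2·signedArea(ACD) = -4 ∩ DB · AC = 82]
   → A = (-1, 1)

A = (-1, 1)
D = (-1, -3)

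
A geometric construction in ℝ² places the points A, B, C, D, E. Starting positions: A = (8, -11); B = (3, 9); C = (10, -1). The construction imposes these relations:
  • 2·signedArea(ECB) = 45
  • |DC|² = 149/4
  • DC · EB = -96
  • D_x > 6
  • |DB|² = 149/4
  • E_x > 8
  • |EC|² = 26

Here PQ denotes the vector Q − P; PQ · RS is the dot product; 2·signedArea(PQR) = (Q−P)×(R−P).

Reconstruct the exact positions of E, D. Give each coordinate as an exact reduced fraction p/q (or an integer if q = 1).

1. E_x = 9  [line -10·x + -7·y + 48 = 0 ∩ |EC|² = 26]
2. E_y = -6  [line -10·x + -7·y + 48 = 0 ∩ |EC|² = 26]
   → E = (9, -6)
3. D_x = 13/2  [line 6·x + -15·y + 21 = 0 ∩ |DB|² = 149/4]
4. D_y = 4  [line 6·x + -15·y + 21 = 0 ∩ |DB|² = 149/4]
   → D = (13/2, 4)

D = (13/2, 4)
E = (9, -6)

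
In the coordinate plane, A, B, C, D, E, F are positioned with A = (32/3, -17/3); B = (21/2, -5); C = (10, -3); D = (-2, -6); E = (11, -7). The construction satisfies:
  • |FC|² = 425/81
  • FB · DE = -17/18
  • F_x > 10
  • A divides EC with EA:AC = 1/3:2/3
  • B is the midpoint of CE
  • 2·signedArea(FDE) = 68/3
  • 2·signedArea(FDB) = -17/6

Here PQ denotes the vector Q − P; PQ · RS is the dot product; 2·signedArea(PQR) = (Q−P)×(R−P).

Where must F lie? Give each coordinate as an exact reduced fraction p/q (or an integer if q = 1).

1. F_x = 95/9  [2·signedArea(FDE) = 68/3 ∩ FB · DE = -17/18]
2. F_y = -47/9  [2·signedArea(FDE) = 68/3 ∩ FB · DE = -17/18]
   → F = (95/9, -47/9)

F = (95/9, -47/9)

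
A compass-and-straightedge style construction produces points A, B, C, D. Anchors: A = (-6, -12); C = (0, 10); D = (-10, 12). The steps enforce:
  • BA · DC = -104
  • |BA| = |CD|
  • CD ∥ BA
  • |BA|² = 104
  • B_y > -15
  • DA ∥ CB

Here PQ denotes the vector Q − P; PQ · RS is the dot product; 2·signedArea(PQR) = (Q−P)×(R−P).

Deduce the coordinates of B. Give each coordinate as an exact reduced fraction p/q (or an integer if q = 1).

B = (4, -14)

1. B_x = 4  [CD ∥ BA ∩ DA ∥ CB]
2. B_y = -14  [CD ∥ BA ∩ DA ∥ CB]
   → B = (4, -14)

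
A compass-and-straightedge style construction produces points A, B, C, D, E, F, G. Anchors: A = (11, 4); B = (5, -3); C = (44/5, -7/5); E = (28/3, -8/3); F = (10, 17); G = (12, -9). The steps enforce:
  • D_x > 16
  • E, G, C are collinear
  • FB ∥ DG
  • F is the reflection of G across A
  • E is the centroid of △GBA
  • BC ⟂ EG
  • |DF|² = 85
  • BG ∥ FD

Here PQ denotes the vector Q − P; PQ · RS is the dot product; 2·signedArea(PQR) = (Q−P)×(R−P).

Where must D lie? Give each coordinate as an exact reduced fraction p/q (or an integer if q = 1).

1. D_x = 17  [FB ∥ DG ∩ BG ∥ FD]
2. D_y = 11  [FB ∥ DG ∩ BG ∥ FD]
   → D = (17, 11)

D = (17, 11)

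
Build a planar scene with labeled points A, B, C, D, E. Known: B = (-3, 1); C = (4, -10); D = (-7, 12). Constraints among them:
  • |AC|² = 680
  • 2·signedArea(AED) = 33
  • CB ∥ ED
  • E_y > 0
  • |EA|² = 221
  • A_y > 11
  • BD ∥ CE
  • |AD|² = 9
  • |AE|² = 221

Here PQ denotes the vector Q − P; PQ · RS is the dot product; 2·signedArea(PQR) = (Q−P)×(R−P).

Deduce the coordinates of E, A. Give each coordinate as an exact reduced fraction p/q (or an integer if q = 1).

1. E_x = 0  [CB ∥ ED ∩ BD ∥ CE]
2. E_y = 1  [CB ∥ ED ∩ BD ∥ CE]
   → E = (0, 1)
3. A_x = -10  [line -11·x + -7·y + -26 = 0 ∩ |AD|² = 9]
4. A_y = 12  [line -11·x + -7·y + -26 = 0 ∩ |AD|² = 9]
   → A = (-10, 12)

A = (-10, 12)
E = (0, 1)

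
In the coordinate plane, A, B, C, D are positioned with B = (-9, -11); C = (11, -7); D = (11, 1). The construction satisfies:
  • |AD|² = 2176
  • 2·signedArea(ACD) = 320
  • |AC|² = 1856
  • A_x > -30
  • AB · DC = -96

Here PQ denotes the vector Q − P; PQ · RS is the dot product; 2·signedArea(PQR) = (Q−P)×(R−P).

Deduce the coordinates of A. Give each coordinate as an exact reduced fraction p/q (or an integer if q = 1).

A = (-29, -23)

1. A_x = -29  [2·signedArea(ACD) = 320 ∩ AB · DC = -96]
2. A_y = -23  [2·signedArea(ACD) = 320 ∩ AB · DC = -96]
   → A = (-29, -23)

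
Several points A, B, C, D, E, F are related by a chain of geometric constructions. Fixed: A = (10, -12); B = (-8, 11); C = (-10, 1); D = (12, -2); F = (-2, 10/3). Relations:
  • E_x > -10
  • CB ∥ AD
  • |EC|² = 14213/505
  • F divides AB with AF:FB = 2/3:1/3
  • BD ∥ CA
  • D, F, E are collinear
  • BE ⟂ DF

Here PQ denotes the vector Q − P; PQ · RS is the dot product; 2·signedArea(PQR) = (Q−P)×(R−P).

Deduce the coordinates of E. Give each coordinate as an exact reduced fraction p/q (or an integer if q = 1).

1. E_x = -4944/505  [D, F, E are collinear ∩ BE ⟂ DF]
2. E_y = 3182/505  [D, F, E are collinear ∩ BE ⟂ DF]
   → E = (-4944/505, 3182/505)

E = (-4944/505, 3182/505)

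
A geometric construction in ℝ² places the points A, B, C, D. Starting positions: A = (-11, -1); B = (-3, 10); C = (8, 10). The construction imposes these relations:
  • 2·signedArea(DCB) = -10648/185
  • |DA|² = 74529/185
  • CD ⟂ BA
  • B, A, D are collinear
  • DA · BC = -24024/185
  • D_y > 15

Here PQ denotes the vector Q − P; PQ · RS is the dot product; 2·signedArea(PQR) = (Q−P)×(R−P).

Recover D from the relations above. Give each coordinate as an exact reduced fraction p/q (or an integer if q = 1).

D = (149/185, 2818/185)

1. D_x = 149/185  [B, A, D are collinear ∩ CD ⟂ BA]
2. D_y = 2818/185  [B, A, D are collinear ∩ CD ⟂ BA]
   → D = (149/185, 2818/185)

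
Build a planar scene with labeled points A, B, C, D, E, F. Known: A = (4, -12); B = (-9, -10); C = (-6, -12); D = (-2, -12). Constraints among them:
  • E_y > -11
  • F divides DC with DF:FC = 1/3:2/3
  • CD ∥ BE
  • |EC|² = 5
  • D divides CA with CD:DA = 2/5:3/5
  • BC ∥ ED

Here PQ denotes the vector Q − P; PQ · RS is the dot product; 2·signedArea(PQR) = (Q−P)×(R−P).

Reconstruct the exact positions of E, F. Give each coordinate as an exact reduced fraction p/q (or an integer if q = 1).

E = (-5, -10)
F = (-10/3, -12)

1. E_x = -5  [BC ∥ ED ∩ CD ∥ BE]
2. E_y = -10  [BC ∥ ED ∩ CD ∥ BE]
   → E = (-5, -10)
3. F_x = -10/3  [F divides DC with DF:FC = 1/3:2/3]
4. F_y = -12  [F divides DC with DF:FC = 1/3:2/3]
   → F = (-10/3, -12)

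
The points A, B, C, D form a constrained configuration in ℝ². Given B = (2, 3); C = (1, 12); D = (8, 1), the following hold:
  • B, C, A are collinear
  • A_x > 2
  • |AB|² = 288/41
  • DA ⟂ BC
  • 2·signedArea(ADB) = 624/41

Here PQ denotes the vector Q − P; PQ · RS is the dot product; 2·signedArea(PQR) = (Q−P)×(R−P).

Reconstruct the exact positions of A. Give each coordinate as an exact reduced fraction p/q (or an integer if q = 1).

1. A_x = 94/41  [B, C, A are collinear ∩ DA ⟂ BC]
2. A_y = 15/41  [B, C, A are collinear ∩ DA ⟂ BC]
   → A = (94/41, 15/41)

A = (94/41, 15/41)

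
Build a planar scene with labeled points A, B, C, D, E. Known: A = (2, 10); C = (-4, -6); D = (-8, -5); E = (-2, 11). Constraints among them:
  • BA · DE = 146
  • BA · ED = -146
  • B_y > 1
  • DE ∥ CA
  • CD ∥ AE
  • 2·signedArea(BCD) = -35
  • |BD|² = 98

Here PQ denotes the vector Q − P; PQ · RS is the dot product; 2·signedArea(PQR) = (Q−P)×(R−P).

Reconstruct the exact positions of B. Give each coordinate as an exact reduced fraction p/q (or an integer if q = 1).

B = (-1, 2)

1. B_x = -1  [BA · ED = -146 ∩ 2·signedArea(BCD) = -35]
2. B_y = 2  [BA · ED = -146 ∩ 2·signedArea(BCD) = -35]
   → B = (-1, 2)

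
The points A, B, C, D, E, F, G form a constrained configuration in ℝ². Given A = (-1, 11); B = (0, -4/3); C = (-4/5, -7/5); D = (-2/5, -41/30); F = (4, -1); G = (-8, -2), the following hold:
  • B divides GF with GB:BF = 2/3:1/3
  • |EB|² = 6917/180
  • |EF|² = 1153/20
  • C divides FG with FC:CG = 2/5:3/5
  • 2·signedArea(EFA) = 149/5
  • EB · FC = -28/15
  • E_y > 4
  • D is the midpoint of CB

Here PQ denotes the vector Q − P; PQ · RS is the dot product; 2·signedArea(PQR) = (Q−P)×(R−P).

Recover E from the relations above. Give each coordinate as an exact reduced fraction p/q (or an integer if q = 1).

E = (-9/10, 24/5)

1. E_x = -9/10  [EB · FC = -28/15 ∩ 2·signedArea(EFA) = 149/5]
2. E_y = 24/5  [EB · FC = -28/15 ∩ 2·signedArea(EFA) = 149/5]
   → E = (-9/10, 24/5)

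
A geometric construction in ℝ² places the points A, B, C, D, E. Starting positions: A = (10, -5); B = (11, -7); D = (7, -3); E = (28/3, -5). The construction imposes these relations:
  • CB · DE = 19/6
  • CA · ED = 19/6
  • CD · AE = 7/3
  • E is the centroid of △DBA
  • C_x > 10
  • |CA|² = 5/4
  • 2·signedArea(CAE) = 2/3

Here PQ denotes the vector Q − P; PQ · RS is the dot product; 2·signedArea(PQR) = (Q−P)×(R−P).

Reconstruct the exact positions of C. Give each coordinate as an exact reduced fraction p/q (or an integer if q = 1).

C = (21/2, -6)

1. C_x = 21/2  [CB · DE = 19/6 ∩ 2·signedArea(CAE) = 2/3]
2. C_y = -6  [CB · DE = 19/6 ∩ 2·signedArea(CAE) = 2/3]
   → C = (21/2, -6)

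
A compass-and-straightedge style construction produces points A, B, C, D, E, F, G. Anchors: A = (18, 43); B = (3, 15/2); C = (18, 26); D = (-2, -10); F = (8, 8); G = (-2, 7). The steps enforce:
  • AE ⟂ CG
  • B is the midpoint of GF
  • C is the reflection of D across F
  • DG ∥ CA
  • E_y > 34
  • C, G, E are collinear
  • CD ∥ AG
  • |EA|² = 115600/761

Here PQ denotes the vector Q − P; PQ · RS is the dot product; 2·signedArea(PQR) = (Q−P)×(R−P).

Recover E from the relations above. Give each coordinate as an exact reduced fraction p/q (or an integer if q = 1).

1. E_x = 20158/761  [C, G, E are collinear ∩ AE ⟂ CG]
2. E_y = 25923/761  [C, G, E are collinear ∩ AE ⟂ CG]
   → E = (20158/761, 25923/761)

E = (20158/761, 25923/761)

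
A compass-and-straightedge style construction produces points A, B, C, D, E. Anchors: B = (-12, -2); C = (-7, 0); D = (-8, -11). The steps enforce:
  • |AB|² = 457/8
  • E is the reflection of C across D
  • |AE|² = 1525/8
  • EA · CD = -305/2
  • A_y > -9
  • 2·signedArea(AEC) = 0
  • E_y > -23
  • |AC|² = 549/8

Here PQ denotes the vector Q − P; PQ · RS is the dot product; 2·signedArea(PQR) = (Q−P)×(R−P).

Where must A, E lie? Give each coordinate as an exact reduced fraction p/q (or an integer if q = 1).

A = (-31/4, -33/4)
E = (-9, -22)

1. E_x = -9  [E is the reflection of C across D]
2. E_y = -22  [E is the reflection of C across D]
   → E = (-9, -22)
3. A_x = -31/4  [2·signedArea(AEC) = 0 ∩ EA · CD = -305/2]
4. A_y = -33/4  [2·signedArea(AEC) = 0 ∩ EA · CD = -305/2]
   → A = (-31/4, -33/4)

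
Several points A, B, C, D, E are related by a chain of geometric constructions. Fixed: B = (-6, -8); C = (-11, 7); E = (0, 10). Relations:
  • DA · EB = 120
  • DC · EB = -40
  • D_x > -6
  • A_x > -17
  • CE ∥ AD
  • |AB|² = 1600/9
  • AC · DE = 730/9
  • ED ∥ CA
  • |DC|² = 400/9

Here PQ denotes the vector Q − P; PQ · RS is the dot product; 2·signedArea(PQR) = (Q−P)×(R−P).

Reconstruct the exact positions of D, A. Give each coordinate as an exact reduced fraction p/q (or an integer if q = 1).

A = (-50/3, 0)
D = (-17/3, 3)

1. D_x = -17/3  [line 6·x + 18·y + -20 = 0 ∩ |DC|² = 400/9]
2. D_y = 3  [line 6·x + 18·y + -20 = 0 ∩ |DC|² = 400/9]
   → D = (-17/3, 3)
3. A_x = -50/3  [DA · EB = 120 ∩ CE ∥ AD]
4. A_y = 0  [DA · EB = 120 ∩ CE ∥ AD]
   → A = (-50/3, 0)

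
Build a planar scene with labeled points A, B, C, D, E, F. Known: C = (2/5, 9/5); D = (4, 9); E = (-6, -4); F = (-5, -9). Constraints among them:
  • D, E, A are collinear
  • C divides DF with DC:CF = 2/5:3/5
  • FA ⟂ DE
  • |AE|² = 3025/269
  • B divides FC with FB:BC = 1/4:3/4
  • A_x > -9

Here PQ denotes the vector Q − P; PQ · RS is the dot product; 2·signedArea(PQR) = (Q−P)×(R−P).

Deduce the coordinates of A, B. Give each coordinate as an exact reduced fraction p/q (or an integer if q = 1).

1. A_x = -2164/269  [D, E, A are collinear ∩ FA ⟂ DE]
2. A_y = -1791/269  [D, E, A are collinear ∩ FA ⟂ DE]
   → A = (-2164/269, -1791/269)
3. B_x = -73/20  [B divides FC with FB:BC = 1/4:3/4]
4. B_y = -63/10  [B divides FC with FB:BC = 1/4:3/4]
   → B = (-73/20, -63/10)

A = (-2164/269, -1791/269)
B = (-73/20, -63/10)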